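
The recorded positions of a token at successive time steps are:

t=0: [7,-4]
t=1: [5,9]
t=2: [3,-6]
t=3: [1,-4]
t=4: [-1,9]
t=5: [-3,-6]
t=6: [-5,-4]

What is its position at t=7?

[-7,9]

First: linear, -2 per step → -7 at step 7.
Second: cycles through -4, 9, -6 every 3 steps. Step 7 lands at position 1 of the cycle → 9.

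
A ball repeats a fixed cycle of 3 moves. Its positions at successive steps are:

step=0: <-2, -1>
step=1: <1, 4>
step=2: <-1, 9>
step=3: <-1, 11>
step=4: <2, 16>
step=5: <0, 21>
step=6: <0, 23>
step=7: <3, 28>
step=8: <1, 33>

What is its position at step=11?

Step-to-step displacements: <+3, +5>, <-2, +5>, <+0, +2>, <+3, +5>, <-2, +5>, <+0, +2>, <+3, +5>, <-2, +5> — a repeating cycle of length 3.
step 9: apply <+0, +2> → <1, 35>
step 10: apply <+3, +5> → <4, 40>
step 11: apply <-2, +5> → <2, 45>

<2, 45>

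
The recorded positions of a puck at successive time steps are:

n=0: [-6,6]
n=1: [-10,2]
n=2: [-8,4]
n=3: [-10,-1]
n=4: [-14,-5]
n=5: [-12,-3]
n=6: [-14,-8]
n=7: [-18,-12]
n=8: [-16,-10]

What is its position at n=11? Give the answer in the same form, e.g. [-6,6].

[-20,-17]

Differencing gives [-4,-4], [+2,+2], [-2,-5], [-4,-4], [+2,+2], [-2,-5], [-4,-4], [+2,+2]. This is the pattern [-4,-4], [+2,+2], [-2,-5] repeated.
step 9: apply [-2,-5] → [-18,-15]
step 10: apply [-4,-4] → [-22,-19]
step 11: apply [+2,+2] → [-20,-17]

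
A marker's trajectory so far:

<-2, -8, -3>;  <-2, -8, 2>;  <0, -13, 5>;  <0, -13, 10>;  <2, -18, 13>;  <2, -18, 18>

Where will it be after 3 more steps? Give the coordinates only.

<6, -28, 29>

Differencing gives <+0, +0, +5>, <+2, -5, +3>, <+0, +0, +5>, <+2, -5, +3>, <+0, +0, +5>. This is the pattern <+0, +0, +5>, <+2, -5, +3> repeated.
step 6: apply <+2, -5, +3> → <4, -23, 21>
step 7: apply <+0, +0, +5> → <4, -23, 26>
step 8: apply <+2, -5, +3> → <6, -28, 29>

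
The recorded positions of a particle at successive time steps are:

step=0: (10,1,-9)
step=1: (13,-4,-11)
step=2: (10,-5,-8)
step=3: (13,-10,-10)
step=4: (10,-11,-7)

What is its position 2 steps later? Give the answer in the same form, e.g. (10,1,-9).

(10,-17,-6)

Step-to-step displacements: (+3,-5,-2), (-3,-1,+3), (+3,-5,-2), (-3,-1,+3) — a repeating cycle of length 2.
step 5: apply (+3,-5,-2) → (13,-16,-9)
step 6: apply (-3,-1,+3) → (10,-17,-6)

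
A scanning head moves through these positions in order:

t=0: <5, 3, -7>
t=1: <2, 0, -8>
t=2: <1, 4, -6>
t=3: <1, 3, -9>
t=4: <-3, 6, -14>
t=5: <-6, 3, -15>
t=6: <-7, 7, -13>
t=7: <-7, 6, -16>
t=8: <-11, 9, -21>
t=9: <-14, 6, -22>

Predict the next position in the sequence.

<-15, 10, -20>

Differencing gives <-3, -3, -1>, <-1, +4, +2>, <+0, -1, -3>, <-4, +3, -5>, <-3, -3, -1>, <-1, +4, +2>, <+0, -1, -3>, <-4, +3, -5>, <-3, -3, -1>. This is the pattern <-3, -3, -1>, <-1, +4, +2>, <+0, -1, -3>, <-4, +3, -5> repeated.
step 10: apply <-1, +4, +2> → <-15, 10, -20>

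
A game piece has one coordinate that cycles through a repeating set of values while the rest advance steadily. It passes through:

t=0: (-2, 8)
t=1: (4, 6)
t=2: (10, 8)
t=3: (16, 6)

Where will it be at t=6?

(34, 8)

First: linear, +6 per step → 34 at step 6.
Second: cycles through 8, 6 every 2 steps. Step 6 lands at position 0 of the cycle → 8.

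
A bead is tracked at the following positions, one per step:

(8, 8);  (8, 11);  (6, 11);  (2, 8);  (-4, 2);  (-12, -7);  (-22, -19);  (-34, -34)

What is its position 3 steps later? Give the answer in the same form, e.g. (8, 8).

Successive displacements: (+0, +3), (-2, +0), (-4, -3), (-6, -6), (-8, -9), (-10, -12), (-12, -15) — each changes by (-2, -3).
step 8: (-34, -34) + (-14, -18) → (-48, -52)
step 9: (-48, -52) + (-16, -21) → (-64, -73)
step 10: (-64, -73) + (-18, -24) → (-82, -97)

(-82, -97)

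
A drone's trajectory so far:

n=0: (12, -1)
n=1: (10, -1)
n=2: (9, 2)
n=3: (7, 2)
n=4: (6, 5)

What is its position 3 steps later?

(1, 8)

Differencing gives (-2, +0), (-1, +3), (-2, +0), (-1, +3). This is the pattern (-2, +0), (-1, +3) repeated.
step 5: apply (-2, +0) → (4, 5)
step 6: apply (-1, +3) → (3, 8)
step 7: apply (-2, +0) → (1, 8)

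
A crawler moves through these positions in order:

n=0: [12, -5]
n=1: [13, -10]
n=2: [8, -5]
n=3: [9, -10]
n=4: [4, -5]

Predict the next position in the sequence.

Step-to-step displacements: [+1, -5], [-5, +5], [+1, -5], [-5, +5] — a repeating cycle of length 2.
step 5: apply [+1, -5] → [5, -10]

[5, -10]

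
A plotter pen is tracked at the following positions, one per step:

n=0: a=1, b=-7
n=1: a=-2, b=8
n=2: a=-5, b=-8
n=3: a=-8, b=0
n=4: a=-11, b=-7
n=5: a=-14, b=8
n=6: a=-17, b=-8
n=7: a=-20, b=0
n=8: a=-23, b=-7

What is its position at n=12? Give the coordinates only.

The a coordinate changes by -3 each step, so at step 12 it is 1 + 12·(-3) = -35.
The b coordinate repeats the cycle [-7, 8, -8, 0] with period 4; step 12 mod 4 = 0, giving -7.

a=-35, b=-7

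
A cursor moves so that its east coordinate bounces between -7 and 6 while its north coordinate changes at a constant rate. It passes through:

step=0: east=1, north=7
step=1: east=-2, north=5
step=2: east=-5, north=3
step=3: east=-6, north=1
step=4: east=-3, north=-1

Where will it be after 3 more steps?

east=6, north=-7

The east coordinate reflects between -7 and 6, moving 3 per step.
  step 5: -3 → 0
  step 6: 0 → 3
  step 7: 3 → 6
The north coordinate changes by -2 each step: at step 7 it is -7.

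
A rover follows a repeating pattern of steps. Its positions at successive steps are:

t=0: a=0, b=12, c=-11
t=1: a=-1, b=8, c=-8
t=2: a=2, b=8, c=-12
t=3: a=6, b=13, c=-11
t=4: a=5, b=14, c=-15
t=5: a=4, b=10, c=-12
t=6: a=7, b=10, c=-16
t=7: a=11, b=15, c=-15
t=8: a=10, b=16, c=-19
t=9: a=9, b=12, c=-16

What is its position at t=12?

The moves between consecutive positions are (-1, -4, +3), (+3, +0, -4), (+4, +5, +1), (-1, +1, -4), (-1, -4, +3), (+3, +0, -4), (+4, +5, +1), (-1, +1, -4), (-1, -4, +3); they repeat the 4-cycle [(-1, -4, +3), (+3, +0, -4), (+4, +5, +1), (-1, +1, -4)].
step 10: apply (+3, +0, -4) → a=12, b=12, c=-20
step 11: apply (+4, +5, +1) → a=16, b=17, c=-19
step 12: apply (-1, +1, -4) → a=15, b=18, c=-23

a=15, b=18, c=-23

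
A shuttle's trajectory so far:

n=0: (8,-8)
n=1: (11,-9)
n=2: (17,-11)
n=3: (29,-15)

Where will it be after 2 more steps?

The jumps are (+3,-1), (+6,-2), (+12,-4) — a geometric progression with ratio 2.
step 4: (29,-15) + (+24,-8) → (53,-23)
step 5: (53,-23) + (+48,-16) → (101,-39)

(101,-39)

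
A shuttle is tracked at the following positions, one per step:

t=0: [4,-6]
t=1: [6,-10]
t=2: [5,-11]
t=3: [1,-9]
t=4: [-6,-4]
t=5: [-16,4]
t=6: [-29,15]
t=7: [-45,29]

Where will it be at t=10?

[-111,89]

Taking differences between consecutive positions: [+2,-4], [-1,-1], [-4,+2], [-7,+5], [-10,+8], [-13,+11], [-16,+14]. These grow by [-3,+3] each step.
step 8: [-45,29] + [-19,+17] → [-64,46]
step 9: [-64,46] + [-22,+20] → [-86,66]
step 10: [-86,66] + [-25,+23] → [-111,89]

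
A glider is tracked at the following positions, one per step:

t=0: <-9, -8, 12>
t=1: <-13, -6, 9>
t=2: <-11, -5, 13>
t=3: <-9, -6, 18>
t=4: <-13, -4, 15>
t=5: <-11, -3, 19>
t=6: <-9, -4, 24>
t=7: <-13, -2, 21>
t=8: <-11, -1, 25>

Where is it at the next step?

Differencing gives <-4, +2, -3>, <+2, +1, +4>, <+2, -1, +5>, <-4, +2, -3>, <+2, +1, +4>, <+2, -1, +5>, <-4, +2, -3>, <+2, +1, +4>. This is the pattern <-4, +2, -3>, <+2, +1, +4>, <+2, -1, +5> repeated.
step 9: apply <+2, -1, +5> → <-9, -2, 30>

<-9, -2, 30>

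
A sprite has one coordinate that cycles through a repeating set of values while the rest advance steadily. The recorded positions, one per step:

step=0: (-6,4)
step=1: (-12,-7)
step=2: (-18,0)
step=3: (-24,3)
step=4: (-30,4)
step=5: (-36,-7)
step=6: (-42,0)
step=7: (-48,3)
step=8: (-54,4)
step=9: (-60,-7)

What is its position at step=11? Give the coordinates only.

(-72,3)

The first coordinate changes by -6 each step, so at step 11 it is -6 + 11·(-6) = -72.
The second coordinate repeats the cycle [4, -7, 0, 3] with period 4; step 11 mod 4 = 3, giving 3.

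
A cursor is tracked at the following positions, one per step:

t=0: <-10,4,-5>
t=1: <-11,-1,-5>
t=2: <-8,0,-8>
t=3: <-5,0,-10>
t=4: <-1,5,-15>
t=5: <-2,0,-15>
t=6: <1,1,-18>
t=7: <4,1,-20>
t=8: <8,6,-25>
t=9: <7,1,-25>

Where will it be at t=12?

Differencing gives <-1,-5,+0>, <+3,+1,-3>, <+3,+0,-2>, <+4,+5,-5>, <-1,-5,+0>, <+3,+1,-3>, <+3,+0,-2>, <+4,+5,-5>, <-1,-5,+0>. This is the pattern <-1,-5,+0>, <+3,+1,-3>, <+3,+0,-2>, <+4,+5,-5> repeated.
step 10: apply <+3,+1,-3> → <10,2,-28>
step 11: apply <+3,+0,-2> → <13,2,-30>
step 12: apply <+4,+5,-5> → <17,7,-35>

<17,7,-35>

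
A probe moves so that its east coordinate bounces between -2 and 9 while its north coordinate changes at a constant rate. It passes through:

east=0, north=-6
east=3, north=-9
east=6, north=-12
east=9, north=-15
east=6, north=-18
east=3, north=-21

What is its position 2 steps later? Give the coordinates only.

east=-1, north=-27

The east coordinate reflects between -2 and 9, moving 3 per step.
  step 6: 3 → 0
  step 7: 0 → -1
The north coordinate changes by -3 each step: at step 7 it is -27.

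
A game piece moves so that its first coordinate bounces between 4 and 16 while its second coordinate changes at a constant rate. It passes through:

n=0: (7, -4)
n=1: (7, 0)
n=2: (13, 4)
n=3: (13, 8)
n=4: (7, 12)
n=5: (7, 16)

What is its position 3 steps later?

(7, 28)

The first coordinate reflects between 4 and 16, moving 6 per step.
  step 6: 7 → 13
  step 7: 13 → 13
  step 8: 13 → 7
The second coordinate changes by +4 each step: at step 8 it is 28.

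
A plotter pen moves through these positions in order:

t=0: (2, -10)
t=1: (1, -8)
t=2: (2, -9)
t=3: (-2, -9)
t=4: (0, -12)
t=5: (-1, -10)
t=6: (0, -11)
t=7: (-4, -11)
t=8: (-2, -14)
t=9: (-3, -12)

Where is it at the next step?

Step-to-step displacements: (-1, +2), (+1, -1), (-4, +0), (+2, -3), (-1, +2), (+1, -1), (-4, +0), (+2, -3), (-1, +2) — a repeating cycle of length 4.
step 10: apply (+1, -1) → (-2, -13)

(-2, -13)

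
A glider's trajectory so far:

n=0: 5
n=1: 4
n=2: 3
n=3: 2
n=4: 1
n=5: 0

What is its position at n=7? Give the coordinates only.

The position changes by -1 every step.
step 6: 0 − 1 → -1
step 7: -1 − 1 → -2

-2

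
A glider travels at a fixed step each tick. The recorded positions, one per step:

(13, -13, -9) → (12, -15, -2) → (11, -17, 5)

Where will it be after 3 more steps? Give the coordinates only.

Constant displacement of (-1, -2, +7) per step.
step 3: (11, -17, 5) + (-1, -2, +7) → (10, -19, 12)
step 4: (10, -19, 12) + (-1, -2, +7) → (9, -21, 19)
step 5: (9, -21, 19) + (-1, -2, +7) → (8, -23, 26)

(8, -23, 26)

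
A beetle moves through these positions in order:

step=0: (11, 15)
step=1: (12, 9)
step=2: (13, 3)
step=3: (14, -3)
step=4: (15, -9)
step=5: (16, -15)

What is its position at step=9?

(20, -39)

Each step adds (+1, -6) to the position.
step 6: (16, -15) + (+1, -6) → (17, -21)
step 7: (17, -21) + (+1, -6) → (18, -27)
step 8: (18, -27) + (+1, -6) → (19, -33)
step 9: (19, -33) + (+1, -6) → (20, -39)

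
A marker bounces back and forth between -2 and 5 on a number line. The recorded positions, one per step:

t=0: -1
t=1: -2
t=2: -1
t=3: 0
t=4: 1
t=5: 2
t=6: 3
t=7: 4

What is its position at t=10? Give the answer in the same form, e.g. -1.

3

The value travels 1 per step and bounces off the walls at -2 and 5.
  step 8: 4 → 5
  step 9: 5 → 4
  step 10: 4 → 3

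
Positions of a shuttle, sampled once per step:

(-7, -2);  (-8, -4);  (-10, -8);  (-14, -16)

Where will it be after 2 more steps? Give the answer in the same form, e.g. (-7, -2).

(-38, -64)

Step-to-step displacements: (-1, -2), (-2, -4), (-4, -8); each is 2× the previous.
step 4: (-14, -16) + (-8, -16) → (-22, -32)
step 5: (-22, -32) + (-16, -32) → (-38, -64)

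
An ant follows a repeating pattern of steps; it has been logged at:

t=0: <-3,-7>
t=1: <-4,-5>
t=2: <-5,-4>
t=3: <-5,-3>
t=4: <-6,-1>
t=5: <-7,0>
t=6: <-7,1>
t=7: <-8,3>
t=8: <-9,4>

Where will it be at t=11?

Differencing gives <-1,+2>, <-1,+1>, <+0,+1>, <-1,+2>, <-1,+1>, <+0,+1>, <-1,+2>, <-1,+1>. This is the pattern <-1,+2>, <-1,+1>, <+0,+1> repeated.
step 9: apply <+0,+1> → <-9,5>
step 10: apply <-1,+2> → <-10,7>
step 11: apply <-1,+1> → <-11,8>

<-11,8>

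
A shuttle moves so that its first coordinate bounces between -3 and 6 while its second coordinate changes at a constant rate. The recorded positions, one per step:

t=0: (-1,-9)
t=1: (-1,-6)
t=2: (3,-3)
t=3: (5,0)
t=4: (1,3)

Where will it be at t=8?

(3,15)

The first coordinate reflects between -3 and 6, moving 4 per step.
  step 5: 1 → -3
  step 6: -3 → 1
  step 7: 1 → 5
  step 8: 5 → 3
The second coordinate changes by +3 each step: at step 8 it is 15.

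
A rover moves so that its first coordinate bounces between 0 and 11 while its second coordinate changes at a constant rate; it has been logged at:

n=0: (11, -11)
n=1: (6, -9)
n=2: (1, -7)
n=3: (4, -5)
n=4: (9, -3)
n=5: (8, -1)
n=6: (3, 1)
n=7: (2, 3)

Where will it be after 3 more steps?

The first coordinate travels 5 per step and bounces off the walls at 0 and 11.
  step 8: 2 → 7
  step 9: 7 → 10
  step 10: 10 → 5
The second coordinate changes by +2 each step: at step 10 it is 9.

(5, 9)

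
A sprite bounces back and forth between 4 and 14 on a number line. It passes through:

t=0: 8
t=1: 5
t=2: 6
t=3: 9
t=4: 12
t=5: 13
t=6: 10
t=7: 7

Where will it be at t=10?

10

The value reflects between 4 and 14, moving 3 per step.
  step 8: 7 → 4
  step 9: 4 → 7
  step 10: 7 → 10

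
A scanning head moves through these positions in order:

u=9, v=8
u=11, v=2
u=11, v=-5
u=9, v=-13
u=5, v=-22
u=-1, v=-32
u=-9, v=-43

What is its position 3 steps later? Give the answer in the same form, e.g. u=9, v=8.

Taking differences between consecutive positions: (+2, -6), (+0, -7), (-2, -8), (-4, -9), (-6, -10), (-8, -11). These grow by (-2, -1) each step.
step 7: u=-9, v=-43 + (-10, -12) → u=-19, v=-55
step 8: u=-19, v=-55 + (-12, -13) → u=-31, v=-68
step 9: u=-31, v=-68 + (-14, -14) → u=-45, v=-82

u=-45, v=-82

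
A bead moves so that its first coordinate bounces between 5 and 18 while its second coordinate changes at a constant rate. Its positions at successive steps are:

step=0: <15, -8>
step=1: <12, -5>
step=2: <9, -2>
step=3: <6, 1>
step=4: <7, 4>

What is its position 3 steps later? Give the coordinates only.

The first coordinate reflects between 5 and 18, moving 3 per step.
  step 5: 7 → 10
  step 6: 10 → 13
  step 7: 13 → 16
The second coordinate changes by +3 each step: at step 7 it is 13.

<16, 13>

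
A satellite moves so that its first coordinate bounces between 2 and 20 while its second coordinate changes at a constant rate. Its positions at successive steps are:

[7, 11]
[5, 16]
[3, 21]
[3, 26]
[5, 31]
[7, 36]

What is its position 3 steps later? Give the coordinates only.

[13, 51]

The first coordinate reflects between 2 and 20, moving 2 per step.
  step 6: 7 → 9
  step 7: 9 → 11
  step 8: 11 → 13
The second coordinate changes by +5 each step: at step 8 it is 51.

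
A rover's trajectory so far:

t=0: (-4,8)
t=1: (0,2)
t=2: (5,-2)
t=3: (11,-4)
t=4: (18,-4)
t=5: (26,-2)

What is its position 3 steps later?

(56,16)

First differences are (+4,-6), (+5,-4), (+6,-2), (+7,+0), (+8,+2); their common second difference is (+1,+2) (constant acceleration).
step 6: (26,-2) + (+9,+4) → (35,2)
step 7: (35,2) + (+10,+6) → (45,8)
step 8: (45,8) + (+11,+8) → (56,16)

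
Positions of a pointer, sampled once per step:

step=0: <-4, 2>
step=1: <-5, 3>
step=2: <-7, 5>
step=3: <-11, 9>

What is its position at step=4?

<-19, 17>

Step-to-step displacements: <-1, +1>, <-2, +2>, <-4, +4>; each is 2× the previous.
step 4: <-11, 9> + <-8, +8> → <-19, 17>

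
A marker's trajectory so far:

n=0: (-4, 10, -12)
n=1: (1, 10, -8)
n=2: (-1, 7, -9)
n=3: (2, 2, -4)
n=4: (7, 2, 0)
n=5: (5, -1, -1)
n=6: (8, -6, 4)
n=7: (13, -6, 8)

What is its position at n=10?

Differencing gives (+5, +0, +4), (-2, -3, -1), (+3, -5, +5), (+5, +0, +4), (-2, -3, -1), (+3, -5, +5), (+5, +0, +4). This is the pattern (+5, +0, +4), (-2, -3, -1), (+3, -5, +5) repeated.
step 8: apply (-2, -3, -1) → (11, -9, 7)
step 9: apply (+3, -5, +5) → (14, -14, 12)
step 10: apply (+5, +0, +4) → (19, -14, 16)

(19, -14, 16)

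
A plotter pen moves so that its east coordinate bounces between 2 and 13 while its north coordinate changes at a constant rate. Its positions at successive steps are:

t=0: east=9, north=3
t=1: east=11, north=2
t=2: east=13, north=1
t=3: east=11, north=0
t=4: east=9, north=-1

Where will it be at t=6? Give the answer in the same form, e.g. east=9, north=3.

The east coordinate travels 2 per step and bounces off the walls at 2 and 13.
  step 5: 9 → 7
  step 6: 7 → 5
The north coordinate changes by -1 each step: at step 6 it is -3.

east=5, north=-3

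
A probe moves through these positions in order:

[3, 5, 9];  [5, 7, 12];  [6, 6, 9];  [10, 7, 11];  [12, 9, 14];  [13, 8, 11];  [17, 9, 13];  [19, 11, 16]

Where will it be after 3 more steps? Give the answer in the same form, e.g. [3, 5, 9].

The moves between consecutive positions are [+2, +2, +3], [+1, -1, -3], [+4, +1, +2], [+2, +2, +3], [+1, -1, -3], [+4, +1, +2], [+2, +2, +3]; they repeat the 3-cycle [[+2, +2, +3], [+1, -1, -3], [+4, +1, +2]].
step 8: apply [+1, -1, -3] → [20, 10, 13]
step 9: apply [+4, +1, +2] → [24, 11, 15]
step 10: apply [+2, +2, +3] → [26, 13, 18]

[26, 13, 18]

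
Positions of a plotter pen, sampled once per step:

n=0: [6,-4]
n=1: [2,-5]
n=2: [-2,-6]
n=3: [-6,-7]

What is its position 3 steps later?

[-18,-10]

Constant displacement of [-4,-1] per step.
step 4: [-6,-7] + [-4,-1] → [-10,-8]
step 5: [-10,-8] + [-4,-1] → [-14,-9]
step 6: [-14,-9] + [-4,-1] → [-18,-10]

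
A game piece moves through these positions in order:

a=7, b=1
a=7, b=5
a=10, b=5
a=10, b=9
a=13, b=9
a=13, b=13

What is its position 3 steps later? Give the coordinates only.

a=19, b=17

The moves between consecutive positions are (+0,+4), (+3,+0), (+0,+4), (+3,+0), (+0,+4); they repeat the 2-cycle [(+0,+4), (+3,+0)].
step 6: apply (+3,+0) → a=16, b=13
step 7: apply (+0,+4) → a=16, b=17
step 8: apply (+3,+0) → a=19, b=17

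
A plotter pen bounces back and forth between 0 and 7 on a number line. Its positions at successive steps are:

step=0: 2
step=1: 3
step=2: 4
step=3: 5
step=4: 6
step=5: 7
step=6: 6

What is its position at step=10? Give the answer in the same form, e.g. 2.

The value travels 1 per step and bounces off the walls at 0 and 7.
  step 7: 6 → 5
  step 8: 5 → 4
  step 9: 4 → 3
  step 10: 3 → 2

2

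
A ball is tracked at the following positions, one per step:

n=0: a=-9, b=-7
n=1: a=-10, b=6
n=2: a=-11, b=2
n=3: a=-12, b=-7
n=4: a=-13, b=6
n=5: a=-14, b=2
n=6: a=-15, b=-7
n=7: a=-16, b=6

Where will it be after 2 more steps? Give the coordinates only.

The a coordinate changes by -1 each step, so at step 9 it is -9 + 9·(-1) = -18.
The b coordinate repeats the cycle [-7, 6, 2] with period 3; step 9 mod 3 = 0, giving -7.

a=-18, b=-7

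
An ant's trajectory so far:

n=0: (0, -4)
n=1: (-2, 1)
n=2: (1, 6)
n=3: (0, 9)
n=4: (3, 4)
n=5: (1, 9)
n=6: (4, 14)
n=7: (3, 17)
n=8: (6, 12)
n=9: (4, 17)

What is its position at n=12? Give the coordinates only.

(9, 20)

Differencing gives (-2, +5), (+3, +5), (-1, +3), (+3, -5), (-2, +5), (+3, +5), (-1, +3), (+3, -5), (-2, +5). This is the pattern (-2, +5), (+3, +5), (-1, +3), (+3, -5) repeated.
step 10: apply (+3, +5) → (7, 22)
step 11: apply (-1, +3) → (6, 25)
step 12: apply (+3, -5) → (9, 20)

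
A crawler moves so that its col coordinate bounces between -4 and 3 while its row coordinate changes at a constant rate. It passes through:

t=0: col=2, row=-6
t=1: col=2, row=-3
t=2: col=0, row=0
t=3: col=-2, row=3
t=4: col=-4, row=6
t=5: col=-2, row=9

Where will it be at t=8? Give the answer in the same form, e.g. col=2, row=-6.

The col coordinate reflects between -4 and 3, moving 2 per step.
  step 6: -2 → 0
  step 7: 0 → 2
  step 8: 2 → 2
The row coordinate changes by +3 each step: at step 8 it is 18.

col=2, row=18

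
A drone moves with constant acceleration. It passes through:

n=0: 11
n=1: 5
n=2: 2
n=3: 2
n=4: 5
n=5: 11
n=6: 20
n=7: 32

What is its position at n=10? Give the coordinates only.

86

First differences are -6, -3, +0, +3, +6, +9, +12; their common second difference is +3 (constant acceleration).
step 8: 32 + 15 → 47
step 9: 47 + 18 → 65
step 10: 65 + 21 → 86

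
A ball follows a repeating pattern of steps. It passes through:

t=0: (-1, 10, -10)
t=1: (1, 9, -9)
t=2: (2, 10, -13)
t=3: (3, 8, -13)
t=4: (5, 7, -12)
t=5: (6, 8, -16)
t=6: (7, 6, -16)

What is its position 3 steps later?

(11, 4, -19)

Step-to-step displacements: (+2, -1, +1), (+1, +1, -4), (+1, -2, +0), (+2, -1, +1), (+1, +1, -4), (+1, -2, +0) — a repeating cycle of length 3.
step 7: apply (+2, -1, +1) → (9, 5, -15)
step 8: apply (+1, +1, -4) → (10, 6, -19)
step 9: apply (+1, -2, +0) → (11, 4, -19)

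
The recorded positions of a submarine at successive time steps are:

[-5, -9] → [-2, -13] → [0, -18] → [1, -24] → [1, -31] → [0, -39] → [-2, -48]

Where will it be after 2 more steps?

[-9, -69]

Taking differences between consecutive positions: [+3, -4], [+2, -5], [+1, -6], [+0, -7], [-1, -8], [-2, -9]. These grow by [-1, -1] each step.
step 7: [-2, -48] + [-3, -10] → [-5, -58]
step 8: [-5, -58] + [-4, -11] → [-9, -69]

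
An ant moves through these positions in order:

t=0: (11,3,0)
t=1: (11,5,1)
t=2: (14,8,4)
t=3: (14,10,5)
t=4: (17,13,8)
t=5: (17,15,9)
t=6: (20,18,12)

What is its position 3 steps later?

(23,25,17)

Step-to-step displacements: (+0,+2,+1), (+3,+3,+3), (+0,+2,+1), (+3,+3,+3), (+0,+2,+1), (+3,+3,+3) — a repeating cycle of length 2.
step 7: apply (+0,+2,+1) → (20,20,13)
step 8: apply (+3,+3,+3) → (23,23,16)
step 9: apply (+0,+2,+1) → (23,25,17)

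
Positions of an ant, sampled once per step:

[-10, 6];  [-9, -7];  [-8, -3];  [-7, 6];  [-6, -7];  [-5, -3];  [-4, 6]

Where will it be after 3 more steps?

[-1, 6]

First: linear, +1 per step → -1 at step 9.
Second: cycles through 6, -7, -3 every 3 steps. Step 9 lands at position 0 of the cycle → 6.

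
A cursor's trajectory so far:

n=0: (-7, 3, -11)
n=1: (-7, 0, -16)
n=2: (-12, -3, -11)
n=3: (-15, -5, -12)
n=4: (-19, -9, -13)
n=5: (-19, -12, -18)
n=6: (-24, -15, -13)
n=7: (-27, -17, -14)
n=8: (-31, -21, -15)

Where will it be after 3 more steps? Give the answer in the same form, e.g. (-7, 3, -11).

(-39, -29, -16)

The moves between consecutive positions are (+0, -3, -5), (-5, -3, +5), (-3, -2, -1), (-4, -4, -1), (+0, -3, -5), (-5, -3, +5), (-3, -2, -1), (-4, -4, -1); they repeat the 4-cycle [(+0, -3, -5), (-5, -3, +5), (-3, -2, -1), (-4, -4, -1)].
step 9: apply (+0, -3, -5) → (-31, -24, -20)
step 10: apply (-5, -3, +5) → (-36, -27, -15)
step 11: apply (-3, -2, -1) → (-39, -29, -16)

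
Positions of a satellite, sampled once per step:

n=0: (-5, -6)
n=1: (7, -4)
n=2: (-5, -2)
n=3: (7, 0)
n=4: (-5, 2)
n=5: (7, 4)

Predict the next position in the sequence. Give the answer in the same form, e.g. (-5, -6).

(-5, 6)

First: cycles through -5, 7 every 2 steps. Step 6 lands at position 0 of the cycle → -5.
Second: linear, +2 per step → 6 at step 6.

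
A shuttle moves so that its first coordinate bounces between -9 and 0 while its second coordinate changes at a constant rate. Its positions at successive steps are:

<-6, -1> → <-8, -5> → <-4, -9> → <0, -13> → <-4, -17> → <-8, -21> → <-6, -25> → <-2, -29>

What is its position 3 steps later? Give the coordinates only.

The first coordinate travels 4 per step and bounces off the walls at -9 and 0.
  step 8: -2 → -2
  step 9: -2 → -6
  step 10: -6 → -8
The second coordinate changes by -4 each step: at step 10 it is -41.

<-8, -41>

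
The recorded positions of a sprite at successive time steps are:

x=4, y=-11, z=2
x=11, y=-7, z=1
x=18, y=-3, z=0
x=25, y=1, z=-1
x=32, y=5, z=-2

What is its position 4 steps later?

x=60, y=21, z=-6

The position changes by (+7, +4, -1) every step.
step 5: x=32, y=5, z=-2 + (+7, +4, -1) → x=39, y=9, z=-3
step 6: x=39, y=9, z=-3 + (+7, +4, -1) → x=46, y=13, z=-4
step 7: x=46, y=13, z=-4 + (+7, +4, -1) → x=53, y=17, z=-5
step 8: x=53, y=17, z=-5 + (+7, +4, -1) → x=60, y=21, z=-6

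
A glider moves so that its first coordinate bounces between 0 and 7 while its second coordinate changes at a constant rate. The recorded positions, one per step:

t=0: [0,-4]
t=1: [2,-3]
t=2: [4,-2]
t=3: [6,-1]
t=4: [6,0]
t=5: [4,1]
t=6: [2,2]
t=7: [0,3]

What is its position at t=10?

The first coordinate travels 2 per step and bounces off the walls at 0 and 7.
  step 8: 0 → 2
  step 9: 2 → 4
  step 10: 4 → 6
The second coordinate changes by +1 each step: at step 10 it is 6.

[6,6]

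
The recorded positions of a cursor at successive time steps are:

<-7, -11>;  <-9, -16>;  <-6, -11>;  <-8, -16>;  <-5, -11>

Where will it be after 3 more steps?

Step-to-step displacements: <-2, -5>, <+3, +5>, <-2, -5>, <+3, +5> — a repeating cycle of length 2.
step 5: apply <-2, -5> → <-7, -16>
step 6: apply <+3, +5> → <-4, -11>
step 7: apply <-2, -5> → <-6, -16>

<-6, -16>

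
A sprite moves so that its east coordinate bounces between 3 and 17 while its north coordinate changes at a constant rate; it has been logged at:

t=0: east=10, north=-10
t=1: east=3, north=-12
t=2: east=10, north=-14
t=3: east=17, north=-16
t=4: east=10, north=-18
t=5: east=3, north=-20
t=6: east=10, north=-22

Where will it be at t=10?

The east coordinate travels 7 per step and bounces off the walls at 3 and 17.
  step 7: 10 → 17
  step 8: 17 → 10
  step 9: 10 → 3
  step 10: 3 → 10
The north coordinate changes by -2 each step: at step 10 it is -30.

east=10, north=-30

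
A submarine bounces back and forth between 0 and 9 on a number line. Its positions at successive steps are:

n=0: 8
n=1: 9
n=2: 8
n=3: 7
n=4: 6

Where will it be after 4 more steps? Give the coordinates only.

2

The value reflects between 0 and 9, moving 1 per step.
  step 5: 6 → 5
  step 6: 5 → 4
  step 7: 4 → 3
  step 8: 3 → 2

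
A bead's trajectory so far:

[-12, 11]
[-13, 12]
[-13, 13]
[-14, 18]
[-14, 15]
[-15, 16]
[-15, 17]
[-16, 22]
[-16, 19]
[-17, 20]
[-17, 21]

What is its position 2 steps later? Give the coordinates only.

Step-to-step displacements: [-1, +1], [+0, +1], [-1, +5], [+0, -3], [-1, +1], [+0, +1], [-1, +5], [+0, -3], [-1, +1], [+0, +1] — a repeating cycle of length 4.
step 11: apply [-1, +5] → [-18, 26]
step 12: apply [+0, -3] → [-18, 23]

[-18, 23]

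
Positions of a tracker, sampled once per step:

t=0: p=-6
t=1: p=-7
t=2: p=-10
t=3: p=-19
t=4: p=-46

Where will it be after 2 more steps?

Step-to-step displacements: -1, -3, -9, -27; each is 3× the previous.
step 5: -46 − 81 → p=-127
step 6: -127 − 243 → p=-370

p=-370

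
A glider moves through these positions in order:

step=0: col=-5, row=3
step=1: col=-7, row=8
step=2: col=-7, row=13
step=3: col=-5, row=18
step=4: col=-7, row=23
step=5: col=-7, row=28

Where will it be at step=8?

Col: cycles through -5, -7, -7 every 3 steps. Step 8 lands at position 2 of the cycle → -7.
Row: linear, +5 per step → 43 at step 8.

col=-7, row=43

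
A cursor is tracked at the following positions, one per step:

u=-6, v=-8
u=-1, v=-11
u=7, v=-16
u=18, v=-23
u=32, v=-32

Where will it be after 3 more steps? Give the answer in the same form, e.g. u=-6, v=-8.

u=92, v=-71

Successive displacements: (+5, -3), (+8, -5), (+11, -7), (+14, -9) — each changes by (+3, -2).
step 5: u=32, v=-32 + (+17, -11) → u=49, v=-43
step 6: u=49, v=-43 + (+20, -13) → u=69, v=-56
step 7: u=69, v=-56 + (+23, -15) → u=92, v=-71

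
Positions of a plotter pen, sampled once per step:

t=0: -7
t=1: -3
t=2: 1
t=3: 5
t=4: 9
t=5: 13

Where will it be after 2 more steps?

21

Constant displacement of +4 per step.
step 6: 13 + 4 → 17
step 7: 17 + 4 → 21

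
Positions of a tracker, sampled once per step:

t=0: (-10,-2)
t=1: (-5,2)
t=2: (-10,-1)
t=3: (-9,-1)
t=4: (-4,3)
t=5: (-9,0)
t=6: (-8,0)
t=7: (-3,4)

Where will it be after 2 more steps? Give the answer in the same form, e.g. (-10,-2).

Step-to-step displacements: (+5,+4), (-5,-3), (+1,+0), (+5,+4), (-5,-3), (+1,+0), (+5,+4) — a repeating cycle of length 3.
step 8: apply (-5,-3) → (-8,1)
step 9: apply (+1,+0) → (-7,1)

(-7,1)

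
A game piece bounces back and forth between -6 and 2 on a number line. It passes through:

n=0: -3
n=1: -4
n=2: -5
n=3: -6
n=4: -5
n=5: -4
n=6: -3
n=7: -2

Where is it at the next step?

-1

The value reflects between -6 and 2, moving 1 per step.
  step 8: -2 → -1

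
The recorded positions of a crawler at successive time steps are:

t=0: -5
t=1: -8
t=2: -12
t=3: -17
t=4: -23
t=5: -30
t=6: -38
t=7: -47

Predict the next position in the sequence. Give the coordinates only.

-57

First differences are -3, -4, -5, -6, -7, -8, -9; their common second difference is -1 (constant acceleration).
step 8: -47 − 10 → -57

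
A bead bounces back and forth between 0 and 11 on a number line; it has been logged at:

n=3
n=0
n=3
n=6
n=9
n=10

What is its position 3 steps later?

n=1

The value reflects between 0 and 11, moving 3 per step.
  step 6: 10 → 7
  step 7: 7 → 4
  step 8: 4 → 1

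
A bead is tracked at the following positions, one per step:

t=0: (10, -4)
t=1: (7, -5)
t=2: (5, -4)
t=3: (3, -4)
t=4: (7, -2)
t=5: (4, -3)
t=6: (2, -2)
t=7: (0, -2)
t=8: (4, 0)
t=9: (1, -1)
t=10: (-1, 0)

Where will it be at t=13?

(-2, 1)

Differencing gives (-3, -1), (-2, +1), (-2, +0), (+4, +2), (-3, -1), (-2, +1), (-2, +0), (+4, +2), (-3, -1), (-2, +1). This is the pattern (-3, -1), (-2, +1), (-2, +0), (+4, +2) repeated.
step 11: apply (-2, +0) → (-3, 0)
step 12: apply (+4, +2) → (1, 2)
step 13: apply (-3, -1) → (-2, 1)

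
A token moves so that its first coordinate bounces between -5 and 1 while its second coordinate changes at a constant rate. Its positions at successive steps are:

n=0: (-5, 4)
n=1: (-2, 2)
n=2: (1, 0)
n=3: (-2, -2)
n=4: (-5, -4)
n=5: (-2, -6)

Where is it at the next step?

The first coordinate travels 3 per step and bounces off the walls at -5 and 1.
  step 6: -2 → 1
The second coordinate changes by -2 each step: at step 6 it is -8.

(1, -8)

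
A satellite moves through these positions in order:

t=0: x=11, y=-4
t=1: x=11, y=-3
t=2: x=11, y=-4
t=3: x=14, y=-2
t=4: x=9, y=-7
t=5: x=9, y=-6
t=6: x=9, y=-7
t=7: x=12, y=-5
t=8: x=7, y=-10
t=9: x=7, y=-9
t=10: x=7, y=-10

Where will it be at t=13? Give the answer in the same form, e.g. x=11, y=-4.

Step-to-step displacements: (+0, +1), (+0, -1), (+3, +2), (-5, -5), (+0, +1), (+0, -1), (+3, +2), (-5, -5), (+0, +1), (+0, -1) — a repeating cycle of length 4.
step 11: apply (+3, +2) → x=10, y=-8
step 12: apply (-5, -5) → x=5, y=-13
step 13: apply (+0, +1) → x=5, y=-12

x=5, y=-12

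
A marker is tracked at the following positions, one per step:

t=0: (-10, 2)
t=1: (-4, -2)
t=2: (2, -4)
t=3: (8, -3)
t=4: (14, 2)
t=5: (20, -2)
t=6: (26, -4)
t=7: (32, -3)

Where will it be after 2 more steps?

The first coordinate changes by +6 each step, so at step 9 it is -10 + 9·(6) = 44.
The second coordinate repeats the cycle [2, -2, -4, -3] with period 4; step 9 mod 4 = 1, giving -2.

(44, -2)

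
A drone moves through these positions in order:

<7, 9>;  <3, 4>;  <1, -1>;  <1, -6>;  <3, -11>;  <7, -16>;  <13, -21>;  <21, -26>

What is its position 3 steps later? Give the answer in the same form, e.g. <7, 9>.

<57, -41>

First differences are <-4, -5>, <-2, -5>, <+0, -5>, <+2, -5>, <+4, -5>, <+6, -5>, <+8, -5>; their common second difference is <+2, +0> (constant acceleration).
step 8: <21, -26> + <+10, -5> → <31, -31>
step 9: <31, -31> + <+12, -5> → <43, -36>
step 10: <43, -36> + <+14, -5> → <57, -41>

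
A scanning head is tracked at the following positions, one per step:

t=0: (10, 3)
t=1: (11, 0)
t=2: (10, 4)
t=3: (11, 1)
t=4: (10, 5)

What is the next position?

(11, 2)

Step-to-step displacements: (+1, -3), (-1, +4), (+1, -3), (-1, +4) — a repeating cycle of length 2.
step 5: apply (+1, -3) → (11, 2)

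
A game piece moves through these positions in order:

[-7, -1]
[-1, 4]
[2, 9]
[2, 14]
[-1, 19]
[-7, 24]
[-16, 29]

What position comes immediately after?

[-28, 34]

Successive displacements: [+6, +5], [+3, +5], [+0, +5], [-3, +5], [-6, +5], [-9, +5] — each changes by [-3, +0].
step 7: [-16, 29] + [-12, +5] → [-28, 34]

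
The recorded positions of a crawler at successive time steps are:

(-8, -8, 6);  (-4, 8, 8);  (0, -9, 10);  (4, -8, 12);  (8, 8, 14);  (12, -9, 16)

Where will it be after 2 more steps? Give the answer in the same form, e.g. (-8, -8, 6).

(20, 8, 20)

The first coordinate changes by +4 each step, so at step 7 it is -8 + 7·(4) = 20.
The second coordinate repeats the cycle [-8, 8, -9] with period 3; step 7 mod 3 = 1, giving 8.
The third coordinate changes by +2 each step, so at step 7 it is 6 + 7·(2) = 20.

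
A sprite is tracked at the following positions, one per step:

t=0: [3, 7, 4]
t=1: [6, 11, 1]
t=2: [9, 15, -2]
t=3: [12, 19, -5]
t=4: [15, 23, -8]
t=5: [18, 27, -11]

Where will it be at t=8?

Constant displacement of [+3, +4, -3] per step.
step 6: [18, 27, -11] + [+3, +4, -3] → [21, 31, -14]
step 7: [21, 31, -14] + [+3, +4, -3] → [24, 35, -17]
step 8: [24, 35, -17] + [+3, +4, -3] → [27, 39, -20]

[27, 39, -20]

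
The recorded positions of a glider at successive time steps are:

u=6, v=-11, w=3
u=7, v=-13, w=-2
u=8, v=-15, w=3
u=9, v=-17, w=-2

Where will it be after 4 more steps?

u=13, v=-25, w=-2

The u coordinate changes by +1 each step, so at step 7 it is 6 + 7·(1) = 13.
The v coordinate changes by -2 each step, so at step 7 it is -11 + 7·(-2) = -25.
The w coordinate repeats the cycle [3, -2] with period 2; step 7 mod 2 = 1, giving -2.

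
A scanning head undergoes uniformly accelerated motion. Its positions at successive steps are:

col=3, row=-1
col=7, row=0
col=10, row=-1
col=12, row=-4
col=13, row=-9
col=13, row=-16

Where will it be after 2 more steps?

col=10, row=-36

First differences are (+4, +1), (+3, -1), (+2, -3), (+1, -5), (+0, -7); their common second difference is (-1, -2) (constant acceleration).
step 6: col=13, row=-16 + (-1, -9) → col=12, row=-25
step 7: col=12, row=-25 + (-2, -11) → col=10, row=-36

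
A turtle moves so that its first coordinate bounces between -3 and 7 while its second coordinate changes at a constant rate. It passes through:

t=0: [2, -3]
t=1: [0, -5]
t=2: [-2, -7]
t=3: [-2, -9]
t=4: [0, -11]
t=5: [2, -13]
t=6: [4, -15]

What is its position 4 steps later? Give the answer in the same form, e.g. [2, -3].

The first coordinate travels 2 per step and bounces off the walls at -3 and 7.
  step 7: 4 → 6
  step 8: 6 → 6
  step 9: 6 → 4
  step 10: 4 → 2
The second coordinate changes by -2 each step: at step 10 it is -23.

[2, -23]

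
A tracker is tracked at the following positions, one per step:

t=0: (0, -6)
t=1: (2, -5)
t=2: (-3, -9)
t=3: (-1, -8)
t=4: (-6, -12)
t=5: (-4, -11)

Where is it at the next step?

(-9, -15)

Differencing gives (+2, +1), (-5, -4), (+2, +1), (-5, -4), (+2, +1). This is the pattern (+2, +1), (-5, -4) repeated.
step 6: apply (-5, -4) → (-9, -15)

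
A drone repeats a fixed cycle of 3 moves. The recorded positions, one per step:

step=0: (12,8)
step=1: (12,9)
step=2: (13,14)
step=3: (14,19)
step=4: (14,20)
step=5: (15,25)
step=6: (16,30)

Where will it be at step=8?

Step-to-step displacements: (+0,+1), (+1,+5), (+1,+5), (+0,+1), (+1,+5), (+1,+5) — a repeating cycle of length 3.
step 7: apply (+0,+1) → (16,31)
step 8: apply (+1,+5) → (17,36)

(17,36)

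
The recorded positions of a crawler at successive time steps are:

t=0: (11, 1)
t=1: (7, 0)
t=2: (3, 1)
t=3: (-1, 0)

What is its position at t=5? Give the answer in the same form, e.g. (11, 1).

(-9, 0)

First: linear, -4 per step → -9 at step 5.
Second: cycles through 1, 0 every 2 steps. Step 5 lands at position 1 of the cycle → 0.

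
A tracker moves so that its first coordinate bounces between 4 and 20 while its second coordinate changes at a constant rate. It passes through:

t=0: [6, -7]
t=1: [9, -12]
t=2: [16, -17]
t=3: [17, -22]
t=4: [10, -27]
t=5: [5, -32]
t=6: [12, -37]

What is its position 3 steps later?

The first coordinate reflects between 4 and 20, moving 7 per step.
  step 7: 12 → 19
  step 8: 19 → 14
  step 9: 14 → 7
The second coordinate changes by -5 each step: at step 9 it is -52.

[7, -52]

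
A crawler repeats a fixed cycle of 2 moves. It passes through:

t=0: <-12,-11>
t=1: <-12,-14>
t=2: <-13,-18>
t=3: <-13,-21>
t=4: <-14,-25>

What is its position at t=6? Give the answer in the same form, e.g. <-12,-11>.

<-15,-32>

Differencing gives <+0,-3>, <-1,-4>, <+0,-3>, <-1,-4>. This is the pattern <+0,-3>, <-1,-4> repeated.
step 5: apply <+0,-3> → <-14,-28>
step 6: apply <-1,-4> → <-15,-32>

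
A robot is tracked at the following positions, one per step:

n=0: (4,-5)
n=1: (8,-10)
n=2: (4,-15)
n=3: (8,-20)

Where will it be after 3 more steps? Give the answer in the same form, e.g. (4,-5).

First: cycles through 4, 8 every 2 steps. Step 6 lands at position 0 of the cycle → 4.
Second: linear, -5 per step → -35 at step 6.

(4,-35)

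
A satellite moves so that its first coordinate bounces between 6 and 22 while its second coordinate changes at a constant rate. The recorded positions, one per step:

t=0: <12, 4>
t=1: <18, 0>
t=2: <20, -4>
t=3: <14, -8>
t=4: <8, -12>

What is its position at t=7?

The first coordinate travels 6 per step and bounces off the walls at 6 and 22.
  step 5: 8 → 10
  step 6: 10 → 16
  step 7: 16 → 22
The second coordinate changes by -4 each step: at step 7 it is -24.

<22, -24>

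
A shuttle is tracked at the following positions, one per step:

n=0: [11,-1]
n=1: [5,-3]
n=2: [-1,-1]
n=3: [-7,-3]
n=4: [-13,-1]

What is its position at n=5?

First: linear, -6 per step → -19 at step 5.
Second: cycles through -1, -3 every 2 steps. Step 5 lands at position 1 of the cycle → -3.

[-19,-3]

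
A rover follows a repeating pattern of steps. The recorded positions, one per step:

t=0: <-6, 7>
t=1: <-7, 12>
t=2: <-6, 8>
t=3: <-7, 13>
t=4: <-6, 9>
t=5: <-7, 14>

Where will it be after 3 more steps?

Differencing gives <-1, +5>, <+1, -4>, <-1, +5>, <+1, -4>, <-1, +5>. This is the pattern <-1, +5>, <+1, -4> repeated.
step 6: apply <+1, -4> → <-6, 10>
step 7: apply <-1, +5> → <-7, 15>
step 8: apply <+1, -4> → <-6, 11>

<-6, 11>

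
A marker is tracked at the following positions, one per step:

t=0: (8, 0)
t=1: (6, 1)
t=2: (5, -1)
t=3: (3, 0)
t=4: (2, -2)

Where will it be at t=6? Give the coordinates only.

(-1, -3)

Differencing gives (-2, +1), (-1, -2), (-2, +1), (-1, -2). This is the pattern (-2, +1), (-1, -2) repeated.
step 5: apply (-2, +1) → (0, -1)
step 6: apply (-1, -2) → (-1, -3)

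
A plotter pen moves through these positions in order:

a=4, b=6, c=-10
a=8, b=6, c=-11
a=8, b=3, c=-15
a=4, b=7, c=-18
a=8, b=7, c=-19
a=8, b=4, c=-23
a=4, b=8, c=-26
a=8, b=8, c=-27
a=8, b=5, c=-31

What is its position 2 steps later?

a=8, b=9, c=-35

Step-to-step displacements: (+4,+0,-1), (+0,-3,-4), (-4,+4,-3), (+4,+0,-1), (+0,-3,-4), (-4,+4,-3), (+4,+0,-1), (+0,-3,-4) — a repeating cycle of length 3.
step 9: apply (-4,+4,-3) → a=4, b=9, c=-34
step 10: apply (+4,+0,-1) → a=8, b=9, c=-35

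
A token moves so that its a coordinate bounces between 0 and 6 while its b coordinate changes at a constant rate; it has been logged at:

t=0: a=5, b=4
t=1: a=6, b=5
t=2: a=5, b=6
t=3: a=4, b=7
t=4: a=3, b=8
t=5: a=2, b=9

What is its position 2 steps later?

a=0, b=11

The a coordinate reflects between 0 and 6, moving 1 per step.
  step 6: 2 → 1
  step 7: 1 → 0
The b coordinate changes by +1 each step: at step 7 it is 11.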